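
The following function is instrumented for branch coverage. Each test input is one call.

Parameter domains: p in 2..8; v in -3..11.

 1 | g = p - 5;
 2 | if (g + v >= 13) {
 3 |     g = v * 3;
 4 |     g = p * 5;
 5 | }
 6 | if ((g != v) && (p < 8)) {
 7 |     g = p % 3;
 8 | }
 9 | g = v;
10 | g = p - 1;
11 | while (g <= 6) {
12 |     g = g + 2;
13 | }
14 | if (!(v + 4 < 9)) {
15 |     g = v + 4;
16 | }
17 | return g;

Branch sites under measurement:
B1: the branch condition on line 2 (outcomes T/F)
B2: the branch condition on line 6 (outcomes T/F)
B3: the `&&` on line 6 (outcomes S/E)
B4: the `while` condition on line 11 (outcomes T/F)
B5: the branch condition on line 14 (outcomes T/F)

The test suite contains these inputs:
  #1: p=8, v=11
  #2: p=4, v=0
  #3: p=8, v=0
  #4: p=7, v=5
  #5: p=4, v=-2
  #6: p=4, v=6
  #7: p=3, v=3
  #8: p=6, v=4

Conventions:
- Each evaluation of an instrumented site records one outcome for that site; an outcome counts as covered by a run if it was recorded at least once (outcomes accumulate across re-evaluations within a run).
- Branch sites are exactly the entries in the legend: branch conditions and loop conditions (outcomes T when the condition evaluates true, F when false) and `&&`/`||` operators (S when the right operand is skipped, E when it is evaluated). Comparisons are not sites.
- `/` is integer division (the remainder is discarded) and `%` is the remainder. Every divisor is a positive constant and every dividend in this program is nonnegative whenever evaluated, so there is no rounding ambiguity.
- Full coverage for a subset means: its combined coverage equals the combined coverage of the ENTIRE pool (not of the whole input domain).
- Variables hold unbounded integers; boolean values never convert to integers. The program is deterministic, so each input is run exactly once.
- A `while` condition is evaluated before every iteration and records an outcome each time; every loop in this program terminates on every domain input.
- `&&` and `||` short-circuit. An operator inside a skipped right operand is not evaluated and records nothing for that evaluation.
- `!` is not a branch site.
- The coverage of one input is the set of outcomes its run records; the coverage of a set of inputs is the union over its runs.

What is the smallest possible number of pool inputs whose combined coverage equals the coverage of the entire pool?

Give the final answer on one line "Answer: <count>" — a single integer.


#1 (p=8, v=11) -> B1->T, B3->E, B2->F, B4->F, B5->T; covered: B1=T, B2=F, B3=E, B4=F, B5=T
#2 (p=4, v=0) -> B1->F, B3->E, B2->T, B4->T, B4->T, B4->F, B5->F; covered: B1=F, B2=T, B3=E, B4=T, B4=F, B5=F
#3 (p=8, v=0) -> B1->F, B3->E, B2->F, B4->F, B5->F; covered: B1=F, B2=F, B3=E, B4=F, B5=F
#4 (p=7, v=5) -> B1->F, B3->E, B2->T, B4->T, B4->F, B5->T; covered: B1=F, B2=T, B3=E, B4=T, B4=F, B5=T
#5 (p=4, v=-2) -> B1->F, B3->E, B2->T, B4->T, B4->T, B4->F, B5->F; covered: B1=F, B2=T, B3=E, B4=T, B4=F, B5=F
#6 (p=4, v=6) -> B1->F, B3->E, B2->T, B4->T, B4->T, B4->F, B5->T; covered: B1=F, B2=T, B3=E, B4=T, B4=F, B5=T
#7 (p=3, v=3) -> B1->F, B3->E, B2->T, B4->T, B4->T, B4->T, B4->F, B5->F; covered: B1=F, B2=T, B3=E, B4=T, B4=F, B5=F
#8 (p=6, v=4) -> B1->F, B3->E, B2->T, B4->T, B4->F, B5->F; covered: B1=F, B2=T, B3=E, B4=T, B4=F, B5=F
the full pool covers 9 outcomes: B1=T, B1=F, B2=T, B2=F, B3=E, B4=T, B4=F, B5=T, B5=F
every size-1 subset falls short of the 9 outcomes (best: 6/9)
at size 2, {1, 2} reaches all 9 outcomes; every lexicographically earlier size-2 subset fails
Answer: 2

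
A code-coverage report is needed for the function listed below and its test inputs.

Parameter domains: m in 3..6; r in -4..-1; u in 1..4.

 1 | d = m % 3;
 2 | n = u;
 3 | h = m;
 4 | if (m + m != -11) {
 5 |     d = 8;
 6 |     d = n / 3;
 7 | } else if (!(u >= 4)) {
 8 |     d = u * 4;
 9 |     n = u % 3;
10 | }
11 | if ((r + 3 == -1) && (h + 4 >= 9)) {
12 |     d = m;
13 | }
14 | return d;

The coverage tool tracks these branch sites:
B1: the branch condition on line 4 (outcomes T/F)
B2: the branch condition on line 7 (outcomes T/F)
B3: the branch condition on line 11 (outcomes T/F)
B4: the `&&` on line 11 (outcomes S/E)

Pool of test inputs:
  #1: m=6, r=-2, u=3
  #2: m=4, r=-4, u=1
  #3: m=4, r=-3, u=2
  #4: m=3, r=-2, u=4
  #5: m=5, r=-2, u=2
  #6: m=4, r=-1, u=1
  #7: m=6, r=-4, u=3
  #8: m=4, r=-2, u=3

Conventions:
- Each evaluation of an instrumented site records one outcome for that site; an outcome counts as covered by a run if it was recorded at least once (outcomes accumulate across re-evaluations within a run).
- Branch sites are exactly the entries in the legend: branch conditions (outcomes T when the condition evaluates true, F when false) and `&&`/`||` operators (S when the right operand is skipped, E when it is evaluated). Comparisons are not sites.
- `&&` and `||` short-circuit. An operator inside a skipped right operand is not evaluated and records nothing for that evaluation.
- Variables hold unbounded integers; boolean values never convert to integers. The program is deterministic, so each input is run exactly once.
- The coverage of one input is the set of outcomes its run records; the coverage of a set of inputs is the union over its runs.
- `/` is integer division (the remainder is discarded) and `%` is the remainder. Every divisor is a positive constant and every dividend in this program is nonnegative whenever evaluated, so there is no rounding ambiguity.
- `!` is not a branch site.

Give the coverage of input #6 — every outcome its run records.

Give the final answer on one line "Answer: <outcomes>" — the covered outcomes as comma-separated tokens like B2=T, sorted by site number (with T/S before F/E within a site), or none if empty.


Event log for input #6 (m=4, r=-1, u=1):
  B1->T, B4->S, B3->F
deduplicating events, the covered set is: B1=T, B3=F, B4=S
Answer: B1=T, B3=F, B4=S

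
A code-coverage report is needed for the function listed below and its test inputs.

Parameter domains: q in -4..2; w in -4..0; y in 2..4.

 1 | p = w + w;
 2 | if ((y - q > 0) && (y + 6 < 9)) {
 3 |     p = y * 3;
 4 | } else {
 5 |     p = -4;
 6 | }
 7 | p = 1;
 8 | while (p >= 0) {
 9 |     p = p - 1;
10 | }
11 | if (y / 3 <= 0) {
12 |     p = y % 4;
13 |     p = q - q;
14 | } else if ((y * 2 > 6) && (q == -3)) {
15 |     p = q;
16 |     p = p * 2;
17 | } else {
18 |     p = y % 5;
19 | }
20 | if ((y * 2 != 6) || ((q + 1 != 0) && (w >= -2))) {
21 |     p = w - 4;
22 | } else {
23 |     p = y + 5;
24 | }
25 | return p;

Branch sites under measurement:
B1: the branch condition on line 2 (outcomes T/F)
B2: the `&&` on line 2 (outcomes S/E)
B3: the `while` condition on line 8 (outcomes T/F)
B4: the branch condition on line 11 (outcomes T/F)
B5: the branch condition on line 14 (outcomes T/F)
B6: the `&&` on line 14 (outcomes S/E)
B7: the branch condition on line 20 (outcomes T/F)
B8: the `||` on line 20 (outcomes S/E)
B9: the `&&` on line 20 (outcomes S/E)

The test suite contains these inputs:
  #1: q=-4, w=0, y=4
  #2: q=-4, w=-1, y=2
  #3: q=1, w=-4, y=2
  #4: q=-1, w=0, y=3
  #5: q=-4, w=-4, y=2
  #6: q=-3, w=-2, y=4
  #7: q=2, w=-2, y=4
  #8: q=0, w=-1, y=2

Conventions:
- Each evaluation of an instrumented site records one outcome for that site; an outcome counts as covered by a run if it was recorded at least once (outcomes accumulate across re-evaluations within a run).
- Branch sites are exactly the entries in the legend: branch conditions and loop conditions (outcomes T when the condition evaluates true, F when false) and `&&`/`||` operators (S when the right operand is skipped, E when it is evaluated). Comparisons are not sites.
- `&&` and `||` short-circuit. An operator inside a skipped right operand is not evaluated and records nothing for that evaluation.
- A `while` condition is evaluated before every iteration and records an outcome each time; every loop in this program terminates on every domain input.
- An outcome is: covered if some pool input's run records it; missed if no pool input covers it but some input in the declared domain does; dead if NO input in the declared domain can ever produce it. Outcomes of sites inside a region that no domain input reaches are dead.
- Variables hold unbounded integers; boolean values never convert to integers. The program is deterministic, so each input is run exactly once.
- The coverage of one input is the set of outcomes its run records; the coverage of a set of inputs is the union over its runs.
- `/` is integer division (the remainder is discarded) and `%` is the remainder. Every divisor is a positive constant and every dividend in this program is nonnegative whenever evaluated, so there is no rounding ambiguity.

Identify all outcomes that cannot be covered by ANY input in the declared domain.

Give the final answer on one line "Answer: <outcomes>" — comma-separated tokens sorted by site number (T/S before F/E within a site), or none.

sweeping the full domain (105 inputs) for each outcome:
  reachable outcomes have witnesses, e.g. B1=T (e.g. q=-4, w=-4, y=2), B1=F (e.g. q=-4, w=-4, y=3), B2=S (e.g. q=2, w=-4, y=2), B2=E (e.g. q=-4, w=-4, y=2)

Answer: none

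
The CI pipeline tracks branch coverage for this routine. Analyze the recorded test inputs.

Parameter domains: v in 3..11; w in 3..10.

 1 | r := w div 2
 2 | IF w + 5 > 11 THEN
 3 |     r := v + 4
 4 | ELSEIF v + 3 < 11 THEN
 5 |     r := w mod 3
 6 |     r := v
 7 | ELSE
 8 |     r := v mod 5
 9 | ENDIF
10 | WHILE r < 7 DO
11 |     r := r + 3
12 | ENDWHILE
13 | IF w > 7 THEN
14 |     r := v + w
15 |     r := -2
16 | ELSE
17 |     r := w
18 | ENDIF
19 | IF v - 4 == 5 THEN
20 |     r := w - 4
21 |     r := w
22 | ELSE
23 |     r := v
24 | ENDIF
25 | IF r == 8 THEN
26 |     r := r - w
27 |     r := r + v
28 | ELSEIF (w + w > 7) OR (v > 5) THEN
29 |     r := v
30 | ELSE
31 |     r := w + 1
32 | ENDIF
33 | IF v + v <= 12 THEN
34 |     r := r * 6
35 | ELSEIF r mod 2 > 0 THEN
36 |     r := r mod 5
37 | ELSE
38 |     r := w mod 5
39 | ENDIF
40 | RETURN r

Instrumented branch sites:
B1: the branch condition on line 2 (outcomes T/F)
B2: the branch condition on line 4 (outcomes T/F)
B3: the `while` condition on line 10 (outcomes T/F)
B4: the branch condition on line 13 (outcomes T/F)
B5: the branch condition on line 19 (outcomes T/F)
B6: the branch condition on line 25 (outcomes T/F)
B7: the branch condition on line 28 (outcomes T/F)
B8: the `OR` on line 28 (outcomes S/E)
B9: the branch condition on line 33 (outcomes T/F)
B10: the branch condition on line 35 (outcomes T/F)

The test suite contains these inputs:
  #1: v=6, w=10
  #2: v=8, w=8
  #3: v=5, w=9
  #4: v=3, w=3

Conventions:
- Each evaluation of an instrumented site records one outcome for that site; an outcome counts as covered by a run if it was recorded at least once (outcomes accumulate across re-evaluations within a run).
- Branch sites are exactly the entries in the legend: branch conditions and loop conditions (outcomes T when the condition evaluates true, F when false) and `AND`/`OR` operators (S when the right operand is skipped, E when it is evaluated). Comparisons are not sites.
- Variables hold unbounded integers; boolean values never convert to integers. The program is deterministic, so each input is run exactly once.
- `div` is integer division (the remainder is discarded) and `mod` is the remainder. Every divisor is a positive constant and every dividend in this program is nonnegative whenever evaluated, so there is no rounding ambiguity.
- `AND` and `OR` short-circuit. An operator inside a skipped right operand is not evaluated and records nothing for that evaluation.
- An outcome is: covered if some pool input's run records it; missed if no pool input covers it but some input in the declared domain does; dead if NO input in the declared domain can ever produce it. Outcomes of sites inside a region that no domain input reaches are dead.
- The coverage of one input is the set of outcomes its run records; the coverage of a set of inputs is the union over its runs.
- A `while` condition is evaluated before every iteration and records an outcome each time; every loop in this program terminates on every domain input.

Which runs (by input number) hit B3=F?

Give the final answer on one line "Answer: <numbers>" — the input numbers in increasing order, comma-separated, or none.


input #1 (v=6, w=10): produces B3=F
input #2 (v=8, w=8): produces B3=F
input #3 (v=5, w=9): produces B3=F
input #4 (v=3, w=3): produces B3=F
Answer: 1, 2, 3, 4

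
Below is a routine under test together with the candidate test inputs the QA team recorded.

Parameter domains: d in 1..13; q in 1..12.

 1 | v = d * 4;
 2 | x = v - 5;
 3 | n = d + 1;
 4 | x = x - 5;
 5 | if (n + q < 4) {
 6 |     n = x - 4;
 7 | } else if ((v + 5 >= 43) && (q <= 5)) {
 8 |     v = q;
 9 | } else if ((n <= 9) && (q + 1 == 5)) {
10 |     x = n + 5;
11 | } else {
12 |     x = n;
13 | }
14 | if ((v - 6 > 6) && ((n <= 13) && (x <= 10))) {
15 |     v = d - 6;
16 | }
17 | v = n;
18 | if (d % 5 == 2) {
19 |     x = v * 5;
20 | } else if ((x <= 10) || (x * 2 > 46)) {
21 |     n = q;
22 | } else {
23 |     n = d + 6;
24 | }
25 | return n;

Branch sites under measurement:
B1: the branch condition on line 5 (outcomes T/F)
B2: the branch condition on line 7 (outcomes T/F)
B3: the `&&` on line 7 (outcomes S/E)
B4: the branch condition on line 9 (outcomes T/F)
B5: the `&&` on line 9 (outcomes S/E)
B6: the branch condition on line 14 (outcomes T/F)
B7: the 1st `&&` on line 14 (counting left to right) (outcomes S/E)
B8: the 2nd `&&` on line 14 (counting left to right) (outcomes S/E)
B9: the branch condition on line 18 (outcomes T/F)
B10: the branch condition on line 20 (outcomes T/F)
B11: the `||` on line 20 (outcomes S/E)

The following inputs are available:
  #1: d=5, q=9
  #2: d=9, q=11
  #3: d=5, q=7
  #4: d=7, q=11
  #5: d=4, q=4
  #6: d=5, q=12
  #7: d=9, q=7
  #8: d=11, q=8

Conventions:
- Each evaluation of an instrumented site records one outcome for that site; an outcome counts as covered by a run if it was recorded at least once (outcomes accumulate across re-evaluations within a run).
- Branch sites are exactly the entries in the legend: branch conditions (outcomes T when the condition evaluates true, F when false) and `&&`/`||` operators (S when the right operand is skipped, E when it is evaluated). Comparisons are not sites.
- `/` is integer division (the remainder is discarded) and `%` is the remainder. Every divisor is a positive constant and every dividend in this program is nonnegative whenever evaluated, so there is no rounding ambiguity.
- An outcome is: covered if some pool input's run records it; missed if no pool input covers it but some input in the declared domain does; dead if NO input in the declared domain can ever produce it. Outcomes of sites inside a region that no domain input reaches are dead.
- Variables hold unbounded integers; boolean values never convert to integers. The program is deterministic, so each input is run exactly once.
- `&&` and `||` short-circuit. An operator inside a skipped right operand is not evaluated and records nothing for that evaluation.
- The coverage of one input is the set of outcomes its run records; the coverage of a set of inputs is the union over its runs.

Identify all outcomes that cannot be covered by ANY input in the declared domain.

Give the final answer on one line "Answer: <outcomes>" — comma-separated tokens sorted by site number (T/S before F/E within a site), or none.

checking every outcome against all 156 domain inputs:
  reachable outcomes have witnesses, e.g. B1=T (e.g. d=1, q=1), B1=F (e.g. d=1, q=2), B2=T (e.g. d=10, q=1), B2=F (e.g. d=1, q=2)

Answer: none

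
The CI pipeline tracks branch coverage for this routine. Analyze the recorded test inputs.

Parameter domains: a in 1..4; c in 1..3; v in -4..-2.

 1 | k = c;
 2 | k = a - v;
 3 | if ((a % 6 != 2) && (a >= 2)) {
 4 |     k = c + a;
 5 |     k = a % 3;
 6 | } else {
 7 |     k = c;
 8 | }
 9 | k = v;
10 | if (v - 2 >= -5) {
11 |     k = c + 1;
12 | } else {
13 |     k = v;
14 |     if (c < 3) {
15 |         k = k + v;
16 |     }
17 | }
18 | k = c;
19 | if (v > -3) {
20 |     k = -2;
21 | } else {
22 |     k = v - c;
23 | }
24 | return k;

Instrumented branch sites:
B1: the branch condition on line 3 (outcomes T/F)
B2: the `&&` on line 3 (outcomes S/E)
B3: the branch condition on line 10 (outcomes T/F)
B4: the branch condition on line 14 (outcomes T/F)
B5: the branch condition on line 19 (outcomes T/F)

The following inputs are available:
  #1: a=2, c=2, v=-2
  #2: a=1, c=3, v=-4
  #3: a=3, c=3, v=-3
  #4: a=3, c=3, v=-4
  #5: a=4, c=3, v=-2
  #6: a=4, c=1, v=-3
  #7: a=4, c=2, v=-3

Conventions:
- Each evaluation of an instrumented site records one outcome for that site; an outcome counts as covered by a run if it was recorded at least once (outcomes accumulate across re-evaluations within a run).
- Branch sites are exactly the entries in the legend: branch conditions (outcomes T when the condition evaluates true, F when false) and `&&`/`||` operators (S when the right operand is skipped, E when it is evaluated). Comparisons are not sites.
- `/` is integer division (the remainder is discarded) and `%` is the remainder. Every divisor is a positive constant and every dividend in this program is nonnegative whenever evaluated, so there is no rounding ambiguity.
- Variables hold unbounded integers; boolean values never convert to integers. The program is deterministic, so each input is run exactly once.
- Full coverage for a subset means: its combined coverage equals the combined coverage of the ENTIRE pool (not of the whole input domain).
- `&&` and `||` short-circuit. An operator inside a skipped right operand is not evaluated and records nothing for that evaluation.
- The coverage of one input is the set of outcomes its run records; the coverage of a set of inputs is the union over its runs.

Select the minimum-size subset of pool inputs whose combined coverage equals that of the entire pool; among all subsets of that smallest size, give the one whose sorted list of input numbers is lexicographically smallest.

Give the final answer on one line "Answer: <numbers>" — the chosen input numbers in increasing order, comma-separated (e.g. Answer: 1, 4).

#1 (a=2, c=2, v=-2) -> B2->S, B1->F, B3->T, B5->T; covered: B1=F, B2=S, B3=T, B5=T
#2 (a=1, c=3, v=-4) -> B2->E, B1->F, B3->F, B4->F, B5->F; covered: B1=F, B2=E, B3=F, B4=F, B5=F
#3 (a=3, c=3, v=-3) -> B2->E, B1->T, B3->T, B5->F; covered: B1=T, B2=E, B3=T, B5=F
#4 (a=3, c=3, v=-4) -> B2->E, B1->T, B3->F, B4->F, B5->F; covered: B1=T, B2=E, B3=F, B4=F, B5=F
#5 (a=4, c=3, v=-2) -> B2->E, B1->T, B3->T, B5->T; covered: B1=T, B2=E, B3=T, B5=T
#6 (a=4, c=1, v=-3) -> B2->E, B1->T, B3->T, B5->F; covered: B1=T, B2=E, B3=T, B5=F
#7 (a=4, c=2, v=-3) -> B2->E, B1->T, B3->T, B5->F; covered: B1=T, B2=E, B3=T, B5=F
together the pool reaches 9 outcomes: B1=T, B1=F, B2=S, B2=E, B3=T, B3=F, B4=F, B5=T, B5=F
size 1 is not enough: best union over all size-1 subsets is 5/9
at size 2, {1, 4} reaches all 9 outcomes; every lexicographically earlier size-2 subset fails

Answer: 1, 4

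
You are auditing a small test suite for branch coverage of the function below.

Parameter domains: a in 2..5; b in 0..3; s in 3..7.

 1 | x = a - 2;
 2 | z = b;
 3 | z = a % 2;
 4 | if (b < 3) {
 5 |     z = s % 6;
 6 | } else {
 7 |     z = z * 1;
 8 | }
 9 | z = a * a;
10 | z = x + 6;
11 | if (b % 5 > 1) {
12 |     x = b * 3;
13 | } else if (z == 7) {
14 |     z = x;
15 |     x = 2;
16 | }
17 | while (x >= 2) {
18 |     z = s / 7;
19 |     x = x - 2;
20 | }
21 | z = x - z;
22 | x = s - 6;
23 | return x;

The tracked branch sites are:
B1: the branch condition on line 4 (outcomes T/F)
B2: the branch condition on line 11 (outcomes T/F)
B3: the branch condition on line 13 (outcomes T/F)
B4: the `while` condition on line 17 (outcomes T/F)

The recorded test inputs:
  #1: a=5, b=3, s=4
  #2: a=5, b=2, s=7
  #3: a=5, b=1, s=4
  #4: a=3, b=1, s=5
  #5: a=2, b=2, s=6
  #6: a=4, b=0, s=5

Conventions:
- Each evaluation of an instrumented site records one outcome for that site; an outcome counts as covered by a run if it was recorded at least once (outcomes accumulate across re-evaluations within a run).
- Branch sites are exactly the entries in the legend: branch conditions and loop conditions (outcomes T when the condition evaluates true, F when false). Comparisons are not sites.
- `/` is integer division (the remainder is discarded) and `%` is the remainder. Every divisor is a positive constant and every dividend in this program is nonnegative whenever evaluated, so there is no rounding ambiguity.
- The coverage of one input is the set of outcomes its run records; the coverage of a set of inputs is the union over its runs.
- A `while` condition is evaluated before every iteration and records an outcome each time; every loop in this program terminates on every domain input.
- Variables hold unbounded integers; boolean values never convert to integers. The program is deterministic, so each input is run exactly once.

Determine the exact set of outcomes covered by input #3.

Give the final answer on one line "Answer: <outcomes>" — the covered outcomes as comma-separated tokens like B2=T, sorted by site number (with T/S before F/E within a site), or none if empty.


Event log for input #3 (a=5, b=1, s=4):
  B1->T, B2->F, B3->F, B4->T, B4->F
as a set, this run covers: B1=T, B2=F, B3=F, B4=T, B4=F
Answer: B1=T, B2=F, B3=F, B4=T, B4=F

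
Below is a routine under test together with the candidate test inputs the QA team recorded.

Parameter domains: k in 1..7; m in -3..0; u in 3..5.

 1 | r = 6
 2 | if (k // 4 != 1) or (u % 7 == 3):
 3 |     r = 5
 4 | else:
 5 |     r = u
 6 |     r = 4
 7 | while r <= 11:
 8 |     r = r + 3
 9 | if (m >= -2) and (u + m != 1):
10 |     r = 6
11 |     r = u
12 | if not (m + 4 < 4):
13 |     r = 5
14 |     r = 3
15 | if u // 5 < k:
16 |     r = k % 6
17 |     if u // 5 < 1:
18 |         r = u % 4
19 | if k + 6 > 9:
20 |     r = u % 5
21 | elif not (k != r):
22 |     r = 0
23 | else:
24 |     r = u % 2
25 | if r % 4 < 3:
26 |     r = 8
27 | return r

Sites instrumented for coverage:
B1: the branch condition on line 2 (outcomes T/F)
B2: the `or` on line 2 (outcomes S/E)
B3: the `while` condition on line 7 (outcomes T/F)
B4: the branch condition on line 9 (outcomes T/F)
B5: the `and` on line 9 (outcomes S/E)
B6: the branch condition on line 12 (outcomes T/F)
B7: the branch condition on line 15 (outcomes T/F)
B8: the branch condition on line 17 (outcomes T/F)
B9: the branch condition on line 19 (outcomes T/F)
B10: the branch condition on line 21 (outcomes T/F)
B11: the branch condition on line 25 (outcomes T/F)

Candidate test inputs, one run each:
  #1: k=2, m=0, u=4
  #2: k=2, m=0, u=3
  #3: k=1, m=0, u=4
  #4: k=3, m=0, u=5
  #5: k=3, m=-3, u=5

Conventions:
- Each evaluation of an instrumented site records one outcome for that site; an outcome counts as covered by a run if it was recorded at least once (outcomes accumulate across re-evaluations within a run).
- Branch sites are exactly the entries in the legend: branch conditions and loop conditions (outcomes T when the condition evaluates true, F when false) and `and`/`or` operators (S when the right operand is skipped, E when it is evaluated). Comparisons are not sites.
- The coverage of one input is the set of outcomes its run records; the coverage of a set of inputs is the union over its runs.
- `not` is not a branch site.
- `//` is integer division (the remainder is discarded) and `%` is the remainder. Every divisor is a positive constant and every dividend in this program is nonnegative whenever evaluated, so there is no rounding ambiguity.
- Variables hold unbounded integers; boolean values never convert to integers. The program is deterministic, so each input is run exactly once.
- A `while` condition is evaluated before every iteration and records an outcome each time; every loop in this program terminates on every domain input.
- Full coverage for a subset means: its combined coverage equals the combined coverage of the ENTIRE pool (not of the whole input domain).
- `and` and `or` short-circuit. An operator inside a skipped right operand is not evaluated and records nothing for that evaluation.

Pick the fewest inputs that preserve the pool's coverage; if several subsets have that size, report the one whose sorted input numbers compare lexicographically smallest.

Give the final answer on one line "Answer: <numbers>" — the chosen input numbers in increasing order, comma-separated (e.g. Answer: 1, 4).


#1 (k=2, m=0, u=4) -> B2->S, B1->T, B3->T, B3->T, B3->T, B3->F, B5->E, B4->T, B6->T, B7->T, B8->T, B9->F, B10->F, B11->T; covered: B1=T, B2=S, B3=T, B3=F, B4=T, B5=E, B6=T, B7=T, B8=T, B9=F, B10=F, B11=T
#2 (k=2, m=0, u=3) -> B2->S, B1->T, B3->T, B3->T, B3->T, B3->F, B5->E, B4->T, B6->T, B7->T, B8->T, B9->F, B10->F, B11->T; covered: B1=T, B2=S, B3=T, B3=F, B4=T, B5=E, B6=T, B7=T, B8=T, B9=F, B10=F, B11=T
#3 (k=1, m=0, u=4) -> B2->S, B1->T, B3->T, B3->T, B3->T, B3->F, B5->E, B4->T, B6->T, B7->T, B8->T, B9->F, B10->F, B11->T; covered: B1=T, B2=S, B3=T, B3=F, B4=T, B5=E, B6=T, B7=T, B8=T, B9=F, B10=F, B11=T
#4 (k=3, m=0, u=5) -> B2->S, B1->T, B3->T, B3->T, B3->T, B3->F, B5->E, B4->T, B6->T, B7->T, B8->F, B9->F, B10->T, B11->T; covered: B1=T, B2=S, B3=T, B3=F, B4=T, B5=E, B6=T, B7=T, B8=F, B9=F, B10=T, B11=T
#5 (k=3, m=-3, u=5) -> B2->S, B1->T, B3->T, B3->T, B3->T, B3->F, B5->S, B4->F, B6->F, B7->T, B8->F, B9->F, B10->T, B11->T; covered: B1=T, B2=S, B3=T, B3=F, B4=F, B5=S, B6=F, B7=T, B8=F, B9=F, B10=T, B11=T
union over all inputs: B1=T, B2=S, B3=T, B3=F, B4=T, B4=F, B5=S, B5=E, B6=T, B6=F, B7=T, B8=T, B8=F, B9=F, B10=T, B10=F, B11=T (17 outcomes)
every size-1 subset falls short of the 17 outcomes (best: 12/17)
inputs {1, 5} (size 2) cover everything; no size-2 subset with a lexicographically smaller index list covers all 17
Answer: 1, 5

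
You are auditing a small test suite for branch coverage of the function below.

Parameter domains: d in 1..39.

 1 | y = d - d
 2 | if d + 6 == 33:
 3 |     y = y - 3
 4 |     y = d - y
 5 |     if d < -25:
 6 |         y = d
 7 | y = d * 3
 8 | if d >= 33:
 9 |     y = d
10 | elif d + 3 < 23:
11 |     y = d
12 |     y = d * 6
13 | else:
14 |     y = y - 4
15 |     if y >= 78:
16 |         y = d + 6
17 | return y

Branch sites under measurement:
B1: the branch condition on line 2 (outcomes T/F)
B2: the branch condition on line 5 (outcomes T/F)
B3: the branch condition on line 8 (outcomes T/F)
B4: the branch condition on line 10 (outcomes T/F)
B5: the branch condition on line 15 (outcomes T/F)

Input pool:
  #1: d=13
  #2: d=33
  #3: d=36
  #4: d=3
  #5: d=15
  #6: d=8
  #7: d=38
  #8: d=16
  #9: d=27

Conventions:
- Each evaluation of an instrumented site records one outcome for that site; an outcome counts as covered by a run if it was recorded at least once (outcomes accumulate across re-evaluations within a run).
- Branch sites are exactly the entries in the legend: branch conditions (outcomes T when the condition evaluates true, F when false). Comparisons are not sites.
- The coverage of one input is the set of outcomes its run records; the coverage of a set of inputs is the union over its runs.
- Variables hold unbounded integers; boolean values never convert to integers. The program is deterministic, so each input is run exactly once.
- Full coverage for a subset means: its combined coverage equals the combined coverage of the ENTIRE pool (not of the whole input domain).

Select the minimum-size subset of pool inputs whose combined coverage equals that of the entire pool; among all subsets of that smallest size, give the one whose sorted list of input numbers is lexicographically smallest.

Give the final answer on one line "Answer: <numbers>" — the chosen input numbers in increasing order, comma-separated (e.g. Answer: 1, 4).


input #1 (d=13): events B1->F, B3->F, B4->T; covers B1=F, B3=F, B4=T
input #2 (d=33): events B1->F, B3->T; covers B1=F, B3=T
input #3 (d=36): events B1->F, B3->T; covers B1=F, B3=T
input #4 (d=3): events B1->F, B3->F, B4->T; covers B1=F, B3=F, B4=T
input #5 (d=15): events B1->F, B3->F, B4->T; covers B1=F, B3=F, B4=T
input #6 (d=8): events B1->F, B3->F, B4->T; covers B1=F, B3=F, B4=T
input #7 (d=38): events B1->F, B3->T; covers B1=F, B3=T
input #8 (d=16): events B1->F, B3->F, B4->T; covers B1=F, B3=F, B4=T
input #9 (d=27): events B1->T, B2->F, B3->F, B4->F, B5->F; covers B1=T, B2=F, B3=F, B4=F, B5=F
the full pool covers 8 outcomes: B1=T, B1=F, B2=F, B3=T, B3=F, B4=T, B4=F, B5=F
checked all size-1 subsets: none covers 8 outcomes (max 5/8)
checked all size-2 subsets: none covers 8 outcomes (max 7/8)
inputs {1, 2, 9} (size 3) cover everything; no size-3 subset with a lexicographically smaller index list covers all 8
Answer: 1, 2, 9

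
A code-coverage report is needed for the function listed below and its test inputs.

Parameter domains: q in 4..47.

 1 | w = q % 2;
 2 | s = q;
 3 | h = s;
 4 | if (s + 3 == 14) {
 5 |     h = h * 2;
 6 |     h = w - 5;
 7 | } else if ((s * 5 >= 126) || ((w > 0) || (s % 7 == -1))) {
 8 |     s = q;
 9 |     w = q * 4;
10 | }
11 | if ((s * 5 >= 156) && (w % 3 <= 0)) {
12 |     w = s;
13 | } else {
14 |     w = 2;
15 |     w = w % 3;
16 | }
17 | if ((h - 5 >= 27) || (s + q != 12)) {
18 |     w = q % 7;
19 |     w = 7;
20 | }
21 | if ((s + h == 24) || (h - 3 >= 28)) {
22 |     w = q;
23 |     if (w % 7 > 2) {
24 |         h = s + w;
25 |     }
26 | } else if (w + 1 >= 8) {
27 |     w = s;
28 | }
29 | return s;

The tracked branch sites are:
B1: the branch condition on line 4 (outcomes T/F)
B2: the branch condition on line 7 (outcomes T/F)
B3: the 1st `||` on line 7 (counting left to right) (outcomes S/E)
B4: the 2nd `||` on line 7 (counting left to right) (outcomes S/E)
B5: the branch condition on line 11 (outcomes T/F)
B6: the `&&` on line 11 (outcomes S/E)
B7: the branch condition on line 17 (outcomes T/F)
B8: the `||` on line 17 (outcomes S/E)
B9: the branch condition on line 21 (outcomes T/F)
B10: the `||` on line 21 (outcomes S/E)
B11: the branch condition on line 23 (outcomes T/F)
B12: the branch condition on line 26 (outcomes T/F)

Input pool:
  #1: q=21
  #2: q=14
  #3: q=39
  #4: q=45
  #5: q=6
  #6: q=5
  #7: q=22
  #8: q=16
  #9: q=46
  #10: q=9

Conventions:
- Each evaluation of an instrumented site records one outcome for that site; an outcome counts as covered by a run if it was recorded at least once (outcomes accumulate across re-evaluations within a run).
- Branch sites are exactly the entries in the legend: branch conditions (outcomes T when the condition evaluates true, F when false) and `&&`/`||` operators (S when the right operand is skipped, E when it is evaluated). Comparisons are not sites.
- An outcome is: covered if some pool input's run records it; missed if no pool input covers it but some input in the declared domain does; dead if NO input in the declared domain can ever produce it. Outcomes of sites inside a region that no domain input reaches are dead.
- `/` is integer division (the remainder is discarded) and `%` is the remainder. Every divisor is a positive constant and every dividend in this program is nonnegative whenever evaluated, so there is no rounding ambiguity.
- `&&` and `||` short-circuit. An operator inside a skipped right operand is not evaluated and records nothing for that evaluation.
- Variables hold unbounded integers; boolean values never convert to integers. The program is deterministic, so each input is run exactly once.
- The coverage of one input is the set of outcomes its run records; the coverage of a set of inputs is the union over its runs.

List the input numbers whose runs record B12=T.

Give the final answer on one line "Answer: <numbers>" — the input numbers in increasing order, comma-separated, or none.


input #1 (q=21): records B12=T
input #2 (q=14): records B12=T
input #3 (q=39): does not record B12=T
input #4 (q=45): does not record B12=T
input #5 (q=6): does not record B12=T
input #6 (q=5): records B12=T
input #7 (q=22): records B12=T
input #8 (q=16): records B12=T
input #9 (q=46): does not record B12=T
input #10 (q=9): records B12=T
Answer: 1, 2, 6, 7, 8, 10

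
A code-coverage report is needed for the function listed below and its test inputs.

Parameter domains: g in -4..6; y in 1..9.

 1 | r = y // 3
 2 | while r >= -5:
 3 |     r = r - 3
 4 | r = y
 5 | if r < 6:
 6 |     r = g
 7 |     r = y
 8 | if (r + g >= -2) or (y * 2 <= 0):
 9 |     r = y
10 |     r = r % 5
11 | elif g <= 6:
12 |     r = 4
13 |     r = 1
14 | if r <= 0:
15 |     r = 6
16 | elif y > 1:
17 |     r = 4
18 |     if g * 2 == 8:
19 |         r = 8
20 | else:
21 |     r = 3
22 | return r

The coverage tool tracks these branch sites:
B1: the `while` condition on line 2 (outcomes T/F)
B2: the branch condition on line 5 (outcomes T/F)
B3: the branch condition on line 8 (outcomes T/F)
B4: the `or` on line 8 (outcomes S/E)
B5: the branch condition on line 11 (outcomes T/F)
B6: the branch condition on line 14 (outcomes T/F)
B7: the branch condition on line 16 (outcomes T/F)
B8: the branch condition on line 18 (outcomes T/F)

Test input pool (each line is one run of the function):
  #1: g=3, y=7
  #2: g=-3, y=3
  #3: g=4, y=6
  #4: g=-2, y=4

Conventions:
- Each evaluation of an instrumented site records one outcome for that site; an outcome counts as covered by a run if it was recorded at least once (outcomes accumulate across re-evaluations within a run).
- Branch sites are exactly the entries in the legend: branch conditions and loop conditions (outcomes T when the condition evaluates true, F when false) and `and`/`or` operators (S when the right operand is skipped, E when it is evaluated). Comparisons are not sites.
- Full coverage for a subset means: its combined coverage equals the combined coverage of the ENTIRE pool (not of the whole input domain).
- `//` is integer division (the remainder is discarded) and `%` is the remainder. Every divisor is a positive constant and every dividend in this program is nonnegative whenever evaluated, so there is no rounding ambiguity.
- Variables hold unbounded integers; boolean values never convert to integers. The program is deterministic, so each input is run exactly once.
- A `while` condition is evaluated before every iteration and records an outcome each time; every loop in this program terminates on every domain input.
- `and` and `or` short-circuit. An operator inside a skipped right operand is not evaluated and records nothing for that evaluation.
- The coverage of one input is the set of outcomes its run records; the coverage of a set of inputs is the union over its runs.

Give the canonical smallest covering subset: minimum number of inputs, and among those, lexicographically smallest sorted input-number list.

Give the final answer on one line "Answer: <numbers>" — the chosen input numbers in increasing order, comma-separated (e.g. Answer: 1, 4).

input #1, g=3, y=7: events B1->T, B1->T, B1->T, B1->F, B2->F, B4->S, B3->T, B6->F, B7->T, B8->F; outcomes B1=T, B1=F, B2=F, B3=T, B4=S, B6=F, B7=T, B8=F
input #2, g=-3, y=3: events B1->T, B1->T, B1->T, B1->F, B2->T, B4->S, B3->T, B6->F, B7->T, B8->F; outcomes B1=T, B1=F, B2=T, B3=T, B4=S, B6=F, B7=T, B8=F
input #3, g=4, y=6: events B1->T, B1->T, B1->T, B1->F, B2->F, B4->S, B3->T, B6->F, B7->T, B8->T; outcomes B1=T, B1=F, B2=F, B3=T, B4=S, B6=F, B7=T, B8=T
input #4, g=-2, y=4: events B1->T, B1->T, B1->T, B1->F, B2->T, B4->S, B3->T, B6->F, B7->T, B8->F; outcomes B1=T, B1=F, B2=T, B3=T, B4=S, B6=F, B7=T, B8=F
union over all inputs: B1=T, B1=F, B2=T, B2=F, B3=T, B4=S, B6=F, B7=T, B8=T, B8=F (10 outcomes)
checked all size-1 subsets: none covers 10 outcomes (max 8/10)
size 2: inputs {2, 3} cover all 10 outcomes, and no lexicographically smaller subset of this size does

Answer: 2, 3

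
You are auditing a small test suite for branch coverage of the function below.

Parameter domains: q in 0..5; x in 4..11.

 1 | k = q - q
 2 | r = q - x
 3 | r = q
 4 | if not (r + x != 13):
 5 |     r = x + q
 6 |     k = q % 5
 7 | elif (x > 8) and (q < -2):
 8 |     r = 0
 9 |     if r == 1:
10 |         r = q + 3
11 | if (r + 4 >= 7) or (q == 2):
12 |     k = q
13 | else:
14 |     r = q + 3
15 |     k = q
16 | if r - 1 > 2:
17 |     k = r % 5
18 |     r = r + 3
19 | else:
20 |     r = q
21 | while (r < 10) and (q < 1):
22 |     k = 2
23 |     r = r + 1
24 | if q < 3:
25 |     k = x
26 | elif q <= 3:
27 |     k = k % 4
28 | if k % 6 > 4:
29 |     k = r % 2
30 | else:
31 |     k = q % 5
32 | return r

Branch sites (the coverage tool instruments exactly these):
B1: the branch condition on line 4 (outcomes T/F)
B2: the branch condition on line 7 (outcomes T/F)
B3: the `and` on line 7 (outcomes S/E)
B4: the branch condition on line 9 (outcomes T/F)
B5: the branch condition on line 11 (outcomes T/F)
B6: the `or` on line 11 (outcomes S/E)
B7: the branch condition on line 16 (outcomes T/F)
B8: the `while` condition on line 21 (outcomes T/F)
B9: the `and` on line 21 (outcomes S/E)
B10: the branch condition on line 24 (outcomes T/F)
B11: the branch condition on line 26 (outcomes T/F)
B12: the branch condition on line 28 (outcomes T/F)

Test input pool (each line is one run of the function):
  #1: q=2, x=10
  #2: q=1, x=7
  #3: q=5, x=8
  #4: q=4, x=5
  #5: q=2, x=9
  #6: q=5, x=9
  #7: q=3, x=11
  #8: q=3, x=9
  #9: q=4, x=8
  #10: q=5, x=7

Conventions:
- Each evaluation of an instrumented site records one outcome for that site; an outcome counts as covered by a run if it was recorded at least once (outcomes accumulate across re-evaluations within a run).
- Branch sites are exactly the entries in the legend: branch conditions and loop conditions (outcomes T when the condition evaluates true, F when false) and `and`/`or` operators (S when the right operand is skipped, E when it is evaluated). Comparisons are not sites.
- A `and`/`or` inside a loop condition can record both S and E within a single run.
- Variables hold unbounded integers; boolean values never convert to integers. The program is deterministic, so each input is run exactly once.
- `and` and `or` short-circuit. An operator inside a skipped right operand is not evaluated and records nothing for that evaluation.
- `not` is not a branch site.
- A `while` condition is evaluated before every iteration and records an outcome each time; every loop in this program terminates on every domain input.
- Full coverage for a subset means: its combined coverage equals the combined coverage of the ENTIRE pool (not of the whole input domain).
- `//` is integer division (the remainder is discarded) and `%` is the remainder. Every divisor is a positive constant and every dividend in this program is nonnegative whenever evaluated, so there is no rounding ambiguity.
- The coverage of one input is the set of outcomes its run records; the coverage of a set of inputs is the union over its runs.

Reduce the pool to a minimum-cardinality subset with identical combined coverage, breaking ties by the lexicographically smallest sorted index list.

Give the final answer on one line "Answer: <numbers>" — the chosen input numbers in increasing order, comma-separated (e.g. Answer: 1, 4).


#1 (q=2, x=10) -> covered: B1=F, B2=F, B3=E, B5=T, B6=E, B7=F, B8=F, B9=E, B10=T, B12=F
#2 (q=1, x=7) -> covered: B1=F, B2=F, B3=S, B5=F, B6=E, B7=T, B8=F, B9=E, B10=T, B12=F
#3 (q=5, x=8) -> covered: B1=T, B5=T, B6=S, B7=T, B8=F, B9=S, B10=F, B11=F, B12=F
#4 (q=4, x=5) -> covered: B1=F, B2=F, B3=S, B5=T, B6=S, B7=T, B8=F, B9=E, B10=F, B11=F, B12=F
#5 (q=2, x=9) -> covered: B1=F, B2=F, B3=E, B5=T, B6=E, B7=F, B8=F, B9=E, B10=T, B12=F
#6 (q=5, x=9) -> covered: B1=F, B2=F, B3=E, B5=T, B6=S, B7=T, B8=F, B9=E, B10=F, B11=F, B12=F
#7 (q=3, x=11) -> covered: B1=F, B2=F, B3=E, B5=T, B6=S, B7=F, B8=F, B9=E, B10=F, B11=T, B12=F
#8 (q=3, x=9) -> covered: B1=F, B2=F, B3=E, B5=T, B6=S, B7=F, B8=F, B9=E, B10=F, B11=T, B12=F
#9 (q=4, x=8) -> covered: B1=F, B2=F, B3=S, B5=T, B6=S, B7=T, B8=F, B9=E, B10=F, B11=F, B12=F
#10 (q=5, x=7) -> covered: B1=F, B2=F, B3=S, B5=T, B6=S, B7=T, B8=F, B9=E, B10=F, B11=F, B12=F
the full pool covers 19 outcomes: B1=T, B1=F, B2=F, B3=S, B3=E, B5=T, B5=F, B6=S, B6=E, B7=T, B7=F, B8=F, B9=S, B9=E, B10=T, B10=F, B11=T, B11=F, B12=F
checked all size-1 subsets: none covers 19 outcomes (max 11/19)
checked all size-2 subsets: none covers 19 outcomes (max 16/19)
size 3: inputs {2, 3, 7} cover all 19 outcomes, and no lexicographically smaller subset of this size does
Answer: 2, 3, 7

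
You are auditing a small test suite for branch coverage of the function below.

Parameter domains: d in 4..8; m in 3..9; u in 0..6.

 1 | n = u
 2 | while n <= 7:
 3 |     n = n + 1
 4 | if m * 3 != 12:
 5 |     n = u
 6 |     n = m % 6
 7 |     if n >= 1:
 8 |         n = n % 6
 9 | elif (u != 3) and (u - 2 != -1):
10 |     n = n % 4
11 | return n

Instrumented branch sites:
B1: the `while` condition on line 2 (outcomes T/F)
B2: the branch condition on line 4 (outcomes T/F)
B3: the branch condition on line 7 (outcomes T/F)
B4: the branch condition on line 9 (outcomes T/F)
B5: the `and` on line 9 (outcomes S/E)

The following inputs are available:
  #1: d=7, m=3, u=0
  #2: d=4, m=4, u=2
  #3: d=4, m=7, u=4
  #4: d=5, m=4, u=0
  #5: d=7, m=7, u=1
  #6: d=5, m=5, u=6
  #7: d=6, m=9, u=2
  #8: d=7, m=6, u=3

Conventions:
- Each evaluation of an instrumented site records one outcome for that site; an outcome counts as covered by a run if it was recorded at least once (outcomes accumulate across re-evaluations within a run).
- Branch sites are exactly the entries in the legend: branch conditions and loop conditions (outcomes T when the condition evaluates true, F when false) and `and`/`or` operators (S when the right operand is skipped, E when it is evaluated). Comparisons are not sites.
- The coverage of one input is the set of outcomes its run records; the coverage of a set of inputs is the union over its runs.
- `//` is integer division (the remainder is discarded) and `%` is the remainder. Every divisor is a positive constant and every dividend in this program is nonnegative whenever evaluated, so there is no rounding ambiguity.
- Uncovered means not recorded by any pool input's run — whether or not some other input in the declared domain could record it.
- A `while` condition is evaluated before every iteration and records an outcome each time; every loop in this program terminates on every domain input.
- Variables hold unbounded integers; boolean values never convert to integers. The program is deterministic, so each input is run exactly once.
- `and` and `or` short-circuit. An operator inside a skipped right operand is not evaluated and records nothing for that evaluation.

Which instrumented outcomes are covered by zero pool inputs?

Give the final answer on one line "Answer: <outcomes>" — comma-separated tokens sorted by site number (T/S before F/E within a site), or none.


input #1 (d=7, m=3, u=0): events B1->T, B1->T, B1->T, B1->T, B1->T, B1->T, B1->T, B1->T, B1->F, B2->T, B3->T; covers B1=T, B1=F, B2=T, B3=T
input #2 (d=4, m=4, u=2): events B1->T, B1->T, B1->T, B1->T, B1->T, B1->T, B1->F, B2->F, B5->E, B4->T; covers B1=T, B1=F, B2=F, B4=T, B5=E
input #3 (d=4, m=7, u=4): events B1->T, B1->T, B1->T, B1->T, B1->F, B2->T, B3->T; covers B1=T, B1=F, B2=T, B3=T
input #4 (d=5, m=4, u=0): events B1->T, B1->T, B1->T, B1->T, B1->T, B1->T, B1->T, B1->T, B1->F, B2->F, B5->E, B4->T; covers B1=T, B1=F, B2=F, B4=T, B5=E
input #5 (d=7, m=7, u=1): events B1->T, B1->T, B1->T, B1->T, B1->T, B1->T, B1->T, B1->F, B2->T, B3->T; covers B1=T, B1=F, B2=T, B3=T
input #6 (d=5, m=5, u=6): events B1->T, B1->T, B1->F, B2->T, B3->T; covers B1=T, B1=F, B2=T, B3=T
input #7 (d=6, m=9, u=2): events B1->T, B1->T, B1->T, B1->T, B1->T, B1->T, B1->F, B2->T, B3->T; covers B1=T, B1=F, B2=T, B3=T
input #8 (d=7, m=6, u=3): events B1->T, B1->T, B1->T, B1->T, B1->T, B1->F, B2->T, B3->F; covers B1=T, B1=F, B2=T, B3=F
union over the pool: B1=T, B1=F, B2=T, B2=F, B3=T, B3=F, B4=T, B5=E
uncovered (2 of 10): B4=F, B5=S
Answer: B4=F, B5=S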